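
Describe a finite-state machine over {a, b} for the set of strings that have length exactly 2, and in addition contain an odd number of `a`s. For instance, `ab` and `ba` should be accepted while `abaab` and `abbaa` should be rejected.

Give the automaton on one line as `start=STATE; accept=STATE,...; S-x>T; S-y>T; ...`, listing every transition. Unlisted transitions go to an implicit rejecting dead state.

Run two small machines in parallel and take their product. The first has 4 states tracking the input length, saturating at 3; the second has 2 states tracking the count of `a`s modulo 2. A product state is a pair (one from each), accepting exactly when both do.
        a   b  
>  q0   q1  q2 
   q1   q3  q4 
   q2   q4  q3 
   q3   q5  q6 
 * q4   q6  q5 
   q5   q6  q5 
   q6   q5  q6 
(> = start, * = accepting)

start=q0; accept=q4; q0-a>q1; q0-b>q2; q1-a>q3; q1-b>q4; q2-a>q4; q2-b>q3; q3-a>q5; q3-b>q6; q4-a>q6; q4-b>q5; q5-a>q6; q5-b>q5; q6-a>q5; q6-b>q6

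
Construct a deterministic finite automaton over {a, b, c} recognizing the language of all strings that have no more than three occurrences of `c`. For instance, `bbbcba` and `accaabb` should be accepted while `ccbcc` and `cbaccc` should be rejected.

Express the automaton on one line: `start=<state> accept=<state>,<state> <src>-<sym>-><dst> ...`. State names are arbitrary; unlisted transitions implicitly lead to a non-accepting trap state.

start=s0 accept=s0,s1,s2,s3 s0-a->s0 s0-b->s0 s0-c->s1 s1-a->s1 s1-b->s1 s1-c->s2 s2-a->s2 s2-b->s2 s2-c->s3 s3-a->s3 s3-b->s3 s3-c->s4 s4-a->s4 s4-b->s4 s4-c->s4

Count `c`s, saturating at 4: states s0 through s3 mean 0 through 3 `c`s seen; s4 means more than 3. Each `c` increments (capped at s4); other symbols loop. Accept from {s0, s1, s2, s3}.
        a   b   c  
>* s0   s0  s0  s1 
 * s1   s1  s1  s2 
 * s2   s2  s2  s3 
 * s3   s3  s3  s4 
   s4   s4  s4  s4 
(> = start, * = accepting)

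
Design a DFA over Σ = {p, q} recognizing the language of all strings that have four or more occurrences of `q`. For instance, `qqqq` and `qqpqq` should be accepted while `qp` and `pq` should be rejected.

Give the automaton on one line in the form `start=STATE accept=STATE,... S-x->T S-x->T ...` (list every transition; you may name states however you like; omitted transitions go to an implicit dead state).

Count `q`s, saturating at 5: states S0 through S4 mean 0 through 4 `q`s seen; S5 means more than 4. Each `q` increments (capped at S5); other symbols loop. Accept from {S4, S5}.
With 6 states:
        p   q  
>  S0   S0  S1 
   S1   S1  S2 
   S2   S2  S3 
   S3   S3  S4 
 * S4   S4  S5 
 * S5   S5  S5 
(> = start, * = accepting)

start=S0 accept=S4,S5 S0-p->S0 S0-q->S1 S1-p->S1 S1-q->S2 S2-p->S2 S2-q->S3 S3-p->S3 S3-q->S4 S4-p->S4 S4-q->S5 S5-p->S5 S5-q->S5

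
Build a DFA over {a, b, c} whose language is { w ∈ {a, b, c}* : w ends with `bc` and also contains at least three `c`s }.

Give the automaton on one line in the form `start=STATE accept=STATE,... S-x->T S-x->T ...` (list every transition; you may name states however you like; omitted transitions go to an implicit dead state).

Handle the two conditions separately and then intersect. The first has 3 states tracking how much of the suffix `bc` has currently been matched; the second has 5 states tracking the count of `c`s, saturating at 4. A product state is a pair (one from each), accepting exactly when both do. After merging equivalent states the machine shrinks.
With 5 states:
        a   b   c  
>  S0   S0  S0  S1 
   S1   S1  S1  S2 
   S2   S2  S3  S2 
   S3   S2  S3  S4 
 * S4   S2  S3  S2 
(> = start, * = accepting)

start=S0 accept=S4 S0-a->S0 S0-b->S0 S0-c->S1 S1-a->S1 S1-b->S1 S1-c->S2 S2-a->S2 S2-b->S3 S2-c->S2 S3-a->S2 S3-b->S3 S3-c->S4 S4-a->S2 S4-b->S3 S4-c->S2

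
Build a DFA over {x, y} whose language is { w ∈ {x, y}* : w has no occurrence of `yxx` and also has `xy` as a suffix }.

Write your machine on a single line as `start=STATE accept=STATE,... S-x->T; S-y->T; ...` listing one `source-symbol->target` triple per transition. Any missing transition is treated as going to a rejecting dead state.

Run two small machines in parallel and take their product. One (4 states) tracks partial matches of the forbidden pattern `yxx`; the other (3 states) tracks how much of the suffix `xy` has currently been matched. Each combined state is a pair, one component from each; accept when both components accept.
8 states suffice.
        x   y  
>  q0   q1  q2 
   q1   q1  q3 
   q2   q4  q2 
 * q3   q4  q2 
   q4   q5  q3 
   q5   q5  q6 
   q6   q5  q7 
   q7   q5  q7 
(> = start, * = accepting)

start=q0; accept=q3; q0-x->q1; q0-y->q2; q1-x->q1; q1-y->q3; q2-x->q4; q2-y->q2; q3-x->q4; q3-y->q2; q4-x->q5; q4-y->q3; q5-x->q5; q5-y->q6; q6-x->q5; q6-y->q7; q7-x->q5; q7-y->q7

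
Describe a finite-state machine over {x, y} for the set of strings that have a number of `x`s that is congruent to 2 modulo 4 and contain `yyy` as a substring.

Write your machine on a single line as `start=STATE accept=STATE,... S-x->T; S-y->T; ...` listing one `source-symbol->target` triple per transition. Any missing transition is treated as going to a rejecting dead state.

start=s0; accept=s14; s0-x->s1; s0-y->s2; s1-x->s3; s1-y->s4; s2-x->s1; s2-y->s5; s3-x->s6; s3-y->s7; s4-x->s3; s4-y->s8; s5-x->s1; s5-y->s9; s6-x->s0; s6-y->s10; s7-x->s6; s7-y->s11; s8-x->s3; s8-y->s12; s9-x->s12; s9-y->s9; s10-x->s0; s10-y->s13; s11-x->s6; s11-y->s14; s12-x->s14; s12-y->s12; s13-x->s0; s13-y->s15; s14-x->s15; s14-y->s14; s15-x->s9; s15-y->s15

Build one automaton per condition and run them in lockstep. The first has 4 states tracking the count of `x`s modulo 4; the second has 4 states tracking whether and how much of `yyy` has been seen. A product state is a pair (one from each), accepting exactly when both do.
A 16-state machine:
          x    y  
>  s0     s1   s2 
   s1     s3   s4 
   s2     s1   s5 
   s3     s6   s7 
   s4     s3   s8 
   s5     s1   s9 
   s6     s0  s10 
   s7     s6  s11 
   s8     s3  s12 
   s9    s12   s9 
   s10    s0  s13 
   s11    s6  s14 
   s12   s14  s12 
   s13    s0  s15 
 * s14   s15  s14 
   s15    s9  s15 
(> = start, * = accepting)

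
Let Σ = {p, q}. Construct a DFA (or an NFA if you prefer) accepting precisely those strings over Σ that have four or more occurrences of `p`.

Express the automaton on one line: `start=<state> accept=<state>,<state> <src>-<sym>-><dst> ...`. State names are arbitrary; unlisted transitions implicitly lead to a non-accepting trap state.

Only the number of `p`s matters, and only up to 5. Make a chain s0 → s1 → s2 → s3 → s4 → s5 advanced by each `p` (with s5 absorbing); every other symbol self-loops. The accepting set is {s4, s5}.
6 states suffice.
        p   q  
>  s0   s1  s0 
   s1   s2  s1 
   s2   s3  s2 
   s3   s4  s3 
 * s4   s5  s4 
 * s5   s5  s5 
(> = start, * = accepting)

start=s0 accept=s4,s5 s0-p->s1 s0-q->s0 s1-p->s2 s1-q->s1 s2-p->s3 s2-q->s2 s3-p->s4 s3-q->s3 s4-p->s5 s4-q->s4 s5-p->s5 s5-q->s5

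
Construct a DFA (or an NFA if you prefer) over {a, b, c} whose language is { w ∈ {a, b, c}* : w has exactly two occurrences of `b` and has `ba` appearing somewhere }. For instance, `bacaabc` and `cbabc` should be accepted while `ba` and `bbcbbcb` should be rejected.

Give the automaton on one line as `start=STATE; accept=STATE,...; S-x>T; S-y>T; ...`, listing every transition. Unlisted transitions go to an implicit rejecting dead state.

start=s0; accept=s5; s0-a>s0; s0-b>s1; s0-c>s0; s1-a>s2; s1-b>s3; s1-c>s4; s2-a>s2; s2-b>s5; s2-c>s2; s3-a>s5; s3-b>s6; s3-c>s6; s4-a>s4; s4-b>s3; s4-c>s4; s5-a>s5; s5-b>s6; s5-c>s5; s6-a>s6; s6-b>s6; s6-c>s6

Build one automaton per condition and run them in lockstep. One (4 states) tracks the count of `b`s, saturating at 3; the other (3 states) tracks whether and how much of `ba` has been seen. Each combined state is a pair, one component from each; accept when both components accept. Minimizing collapses redundant product states.
        a   b   c  
>  s0   s0  s1  s0 
   s1   s2  s3  s4 
   s2   s2  s5  s2 
   s3   s5  s6  s6 
   s4   s4  s3  s4 
 * s5   s5  s6  s5 
   s6   s6  s6  s6 
(> = start, * = accepting)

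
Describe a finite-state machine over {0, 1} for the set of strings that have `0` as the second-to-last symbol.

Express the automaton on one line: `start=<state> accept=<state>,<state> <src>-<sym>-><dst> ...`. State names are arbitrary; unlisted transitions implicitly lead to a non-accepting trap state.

start=s0 accept=s3,s4 s0-0->s1 s0-1->s2 s1-0->s3 s1-1->s4 s2-0->s5 s2-1->s6 s3-0->s3 s3-1->s4 s4-0->s5 s4-1->s6 s5-0->s3 s5-1->s4 s6-0->s5 s6-1->s6

A DFA must remember the last 2 symbols (since which symbol is second-to-last isn't known until the input ends). Use one state per possible window of the last ≤2 symbols; accept from those whose window starts with `0`.
7 states suffice.
        0   1  
>  s0   s1  s2 
   s1   s3  s4 
   s2   s5  s6 
 * s3   s3  s4 
 * s4   s5  s6 
   s5   s3  s4 
   s6   s5  s6 
(> = start, * = accepting)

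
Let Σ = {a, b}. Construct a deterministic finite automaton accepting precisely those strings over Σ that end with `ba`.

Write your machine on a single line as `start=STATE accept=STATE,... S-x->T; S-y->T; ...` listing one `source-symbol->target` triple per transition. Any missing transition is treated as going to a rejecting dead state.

start=q0; accept=q2; q0-a->q0; q0-b->q1; q1-a->q2; q1-b->q1; q2-a->q0; q2-b->q1

Remember how much of `ba` the current input suffix matches. State q0 means no match yet; q1 means the last symbol is `b`; q2 means the last 2 symbols are `ba`. Only q2 accepts. On a mismatch, fall back to the longest proper suffix that is still a prefix of `ba`.
A 3-state machine:
        a   b  
>  q0   q0  q1 
   q1   q2  q1 
 * q2   q0  q1 
(> = start, * = accepting)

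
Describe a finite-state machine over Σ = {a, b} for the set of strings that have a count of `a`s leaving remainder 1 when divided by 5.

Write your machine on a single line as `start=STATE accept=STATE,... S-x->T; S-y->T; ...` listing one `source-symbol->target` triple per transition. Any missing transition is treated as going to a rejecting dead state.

start=q0; accept=q1; q0-a->q1; q0-b->q0; q1-a->q2; q1-b->q1; q2-a->q3; q2-b->q2; q3-a->q4; q3-b->q3; q4-a->q0; q4-b->q4

The only thing that matters is how many `a`s have appeared, reduced mod 5. Use one state per residue: q0 for 0, …, q4 for 4. Reading `a` moves to the next residue; anything else stays put. q1 is accepting.
        a   b  
>  q0   q1  q0 
 * q1   q2  q1 
   q2   q3  q2 
   q3   q4  q3 
   q4   q0  q4 
(> = start, * = accepting)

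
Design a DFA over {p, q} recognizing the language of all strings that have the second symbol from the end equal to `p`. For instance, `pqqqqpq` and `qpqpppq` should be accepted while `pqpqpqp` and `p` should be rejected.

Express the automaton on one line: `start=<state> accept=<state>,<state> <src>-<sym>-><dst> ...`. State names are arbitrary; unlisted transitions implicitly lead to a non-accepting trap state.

Because acceptance depends on a position counted from the end, the machine has to buffer the most recent 2 symbols. Make each state the string of the last up-to-2 symbols read; on input `x` shift the window left and append `x`. Accept when the buffered window has length 2 and begins with `p`.
        p   q  
>  s0   s1  s2 
   s1   s3  s4 
   s2   s5  s6 
 * s3   s3  s4 
 * s4   s5  s6 
   s5   s3  s4 
   s6   s5  s6 
(> = start, * = accepting)

start=s0 accept=s3,s4 s0-p->s1 s0-q->s2 s1-p->s3 s1-q->s4 s2-p->s5 s2-q->s6 s3-p->s3 s3-q->s4 s4-p->s5 s4-q->s6 s5-p->s3 s5-q->s4 s6-p->s5 s6-q->s6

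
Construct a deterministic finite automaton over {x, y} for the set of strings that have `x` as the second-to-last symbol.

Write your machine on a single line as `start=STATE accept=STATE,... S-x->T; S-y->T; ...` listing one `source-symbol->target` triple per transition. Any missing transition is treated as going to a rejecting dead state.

start=S0; accept=S3,S4; S0-x->S1; S0-y->S2; S1-x->S3; S1-y->S4; S2-x->S5; S2-y->S6; S3-x->S3; S3-y->S4; S4-x->S5; S4-y->S6; S5-x->S3; S5-y->S4; S6-x->S5; S6-y->S6

A DFA must remember the last 2 symbols (since which symbol is second-to-last isn't known until the input ends). Use one state per possible window of the last ≤2 symbols; accept from those whose window starts with `x`.
With 7 states:
        x   y  
>  S0   S1  S2 
   S1   S3  S4 
   S2   S5  S6 
 * S3   S3  S4 
 * S4   S5  S6 
   S5   S3  S4 
   S6   S5  S6 
(> = start, * = accepting)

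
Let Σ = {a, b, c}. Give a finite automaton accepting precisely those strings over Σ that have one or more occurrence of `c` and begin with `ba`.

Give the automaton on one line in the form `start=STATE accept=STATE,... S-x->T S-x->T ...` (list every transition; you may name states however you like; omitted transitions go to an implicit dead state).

Build one automaton per condition and run them in lockstep. One (3 states) tracks the count of `c`s, saturating at 2; the other (4 states) tracks whether the input so far still matches the prefix `ba`. Each combined state is a pair, one component from each; accept when both components accept.
        a   b   c  
>  q0   q1  q2  q3 
   q1   q1  q1  q3 
   q2   q4  q1  q3 
   q3   q3  q3  q5 
   q4   q4  q4  q6 
   q5   q5  q5  q5 
 * q6   q6  q6  q7 
 * q7   q7  q7  q7 
(> = start, * = accepting)

start=q0 accept=q6,q7 q0-a->q1 q0-b->q2 q0-c->q3 q1-a->q1 q1-b->q1 q1-c->q3 q2-a->q4 q2-b->q1 q2-c->q3 q3-a->q3 q3-b->q3 q3-c->q5 q4-a->q4 q4-b->q4 q4-c->q6 q5-a->q5 q5-b->q5 q5-c->q5 q6-a->q6 q6-b->q6 q6-c->q7 q7-a->q7 q7-b->q7 q7-c->q7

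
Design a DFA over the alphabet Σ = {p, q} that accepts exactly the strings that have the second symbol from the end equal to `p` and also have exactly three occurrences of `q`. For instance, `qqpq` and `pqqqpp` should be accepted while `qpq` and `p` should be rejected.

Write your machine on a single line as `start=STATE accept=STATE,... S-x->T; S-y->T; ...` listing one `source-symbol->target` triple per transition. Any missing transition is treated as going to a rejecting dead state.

start=S0; accept=S5,S8; S0-p->S0; S0-q->S1; S1-p->S1; S1-q->S2; S2-p->S3; S2-q->S4; S3-p->S3; S3-q->S5; S4-p->S6; S4-q->S7; S5-p->S6; S5-q->S7; S6-p->S8; S6-q->S7; S7-p->S7; S7-q->S7; S8-p->S8; S8-q->S7

Handle the two conditions separately and then intersect. The first has 7 states tracking the last 2 symbols read; the second has 5 states tracking the count of `q`s, saturating at 4. A product state is a pair (one from each), accepting exactly when both do. After merging equivalent states the machine shrinks.
        p   q  
>  S0   S0  S1 
   S1   S1  S2 
   S2   S3  S4 
   S3   S3  S5 
   S4   S6  S7 
 * S5   S6  S7 
   S6   S8  S7 
   S7   S7  S7 
 * S8   S8  S7 
(> = start, * = accepting)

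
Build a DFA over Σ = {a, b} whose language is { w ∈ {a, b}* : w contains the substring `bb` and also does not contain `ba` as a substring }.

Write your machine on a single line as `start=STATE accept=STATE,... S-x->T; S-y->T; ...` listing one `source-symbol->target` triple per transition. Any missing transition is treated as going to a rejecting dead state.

Handle the two conditions separately and then intersect. The first has 3 states tracking whether and how much of `bb` has been seen; the second has 3 states tracking partial matches of the forbidden pattern `ba`. A product state is a pair (one from each), accepting exactly when both do. Minimizing collapses redundant product states.
A 4-state machine:
        a   b  
>  S0   S0  S1 
   S1   S2  S3 
   S2   S2  S2 
 * S3   S2  S3 
(> = start, * = accepting)

start=S0; accept=S3; S0-a->S0; S0-b->S1; S1-a->S2; S1-b->S3; S2-a->S2; S2-b->S2; S3-a->S2; S3-b->S3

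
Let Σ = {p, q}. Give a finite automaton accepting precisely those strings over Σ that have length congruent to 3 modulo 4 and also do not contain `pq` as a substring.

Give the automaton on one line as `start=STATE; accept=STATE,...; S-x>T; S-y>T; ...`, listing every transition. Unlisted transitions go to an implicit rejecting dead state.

Build one automaton per condition and run them in lockstep. The first has 4 states tracking the input length modulo 4; the second has 3 states tracking partial matches of the forbidden pattern `pq`. A product state is a pair (one from each), accepting exactly when both do.
12 states suffice.
          p    q  
>  s0     s1   s2 
   s1     s3   s4 
   s2     s3   s5 
   s3     s6   s7 
   s4     s7   s7 
   s5     s6   s8 
 * s6     s9  s10 
   s7    s10  s10 
 * s8     s9   s0 
   s9     s1  s11 
   s10   s11  s11 
   s11    s4   s4 
(> = start, * = accepting)

start=s0; accept=s6,s8; s0-p>s1; s0-q>s2; s1-p>s3; s1-q>s4; s2-p>s3; s2-q>s5; s3-p>s6; s3-q>s7; s4-p>s7; s4-q>s7; s5-p>s6; s5-q>s8; s6-p>s9; s6-q>s10; s7-p>s10; s7-q>s10; s8-p>s9; s8-q>s0; s9-p>s1; s9-q>s11; s10-p>s11; s10-q>s11; s11-p>s4; s11-q>s4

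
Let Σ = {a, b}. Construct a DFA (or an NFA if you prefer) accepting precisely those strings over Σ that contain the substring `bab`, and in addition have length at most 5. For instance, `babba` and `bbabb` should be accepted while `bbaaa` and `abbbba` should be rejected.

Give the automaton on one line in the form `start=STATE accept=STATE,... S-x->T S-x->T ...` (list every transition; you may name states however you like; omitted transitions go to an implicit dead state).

Handle the two conditions separately and then intersect. One (4 states) tracks whether and how much of `bab` has been seen; the other (7 states) tracks the input length, saturating at 6. Each combined state is a pair, one component from each; accept when both components accept.
With 22 states:
          a    b  
>  q0     q1   q2 
   q1     q3   q4 
   q2     q5   q4 
   q3     q6   q7 
   q4     q8   q7 
   q5     q6   q9 
   q6    q10  q11 
   q7    q12  q11 
   q8    q10  q13 
 * q9    q13  q13 
   q10   q14  q15 
   q11   q16  q15 
   q12   q14  q17 
 * q13   q17  q17 
   q14   q18  q19 
   q15   q20  q19 
   q16   q18  q21 
 * q17   q21  q21 
   q18   q18  q19 
   q19   q20  q19 
   q20   q18  q21 
   q21   q21  q21 
(> = start, * = accepting)

start=q0 accept=q9,q13,q17 q0-a->q1 q0-b->q2 q1-a->q3 q1-b->q4 q2-a->q5 q2-b->q4 q3-a->q6 q3-b->q7 q4-a->q8 q4-b->q7 q5-a->q6 q5-b->q9 q6-a->q10 q6-b->q11 q7-a->q12 q7-b->q11 q8-a->q10 q8-b->q13 q9-a->q13 q9-b->q13 q10-a->q14 q10-b->q15 q11-a->q16 q11-b->q15 q12-a->q14 q12-b->q17 q13-a->q17 q13-b->q17 q14-a->q18 q14-b->q19 q15-a->q20 q15-b->q19 q16-a->q18 q16-b->q21 q17-a->q21 q17-b->q21 q18-a->q18 q18-b->q19 q19-a->q20 q19-b->q19 q20-a->q18 q20-b->q21 q21-a->q21 q21-b->q21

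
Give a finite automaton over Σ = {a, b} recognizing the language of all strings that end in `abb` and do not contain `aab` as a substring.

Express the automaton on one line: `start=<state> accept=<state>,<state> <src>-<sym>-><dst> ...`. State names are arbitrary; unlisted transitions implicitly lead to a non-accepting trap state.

start=s0 accept=s4 s0-a->s1 s0-b->s0 s1-a->s2 s1-b->s3 s2-a->s2 s2-b->s2 s3-a->s1 s3-b->s4 s4-a->s1 s4-b->s0

Run two small machines in parallel and take their product. One (4 states) tracks how much of the suffix `abb` has currently been matched; the other (4 states) tracks partial matches of the forbidden pattern `aab`. Each combined state is a pair, one component from each; accept when both components accept. After merging equivalent states the machine shrinks.
A 5-state machine:
        a   b  
>  s0   s1  s0 
   s1   s2  s3 
   s2   s2  s2 
   s3   s1  s4 
 * s4   s1  s0 
(> = start, * = accepting)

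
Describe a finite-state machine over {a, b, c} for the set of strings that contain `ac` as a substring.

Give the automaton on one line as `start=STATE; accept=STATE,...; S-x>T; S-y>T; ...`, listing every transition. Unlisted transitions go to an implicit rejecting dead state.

start=q0; accept=q2; q0-a>q1; q0-b>q0; q0-c>q0; q1-a>q1; q1-b>q0; q1-c>q2; q2-a>q2; q2-b>q2; q2-c>q2

States q0..q1 record the length of the longest prefix of `ac` that matches the current input suffix. Reaching q2 means `ac` has been seen, and we stay there forever. Accept from q2.
With 3 states:
        a   b   c  
>  q0   q1  q0  q0 
   q1   q1  q0  q2 
 * q2   q2  q2  q2 
(> = start, * = accepting)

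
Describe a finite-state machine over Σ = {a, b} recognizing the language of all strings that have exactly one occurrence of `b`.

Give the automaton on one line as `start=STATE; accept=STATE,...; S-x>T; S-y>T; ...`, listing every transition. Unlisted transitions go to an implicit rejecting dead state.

Count `b`s, saturating at 2: state S0 means no `b` yet, S1 means one `b` seen, S2 means more than one. Each `b` increments (capped at S2); other symbols loop. Accept from {S1}.
A 3-state machine:
        a   b  
>  S0   S0  S1 
 * S1   S1  S2 
   S2   S2  S2 
(> = start, * = accepting)

start=S0; accept=S1; S0-a>S0; S0-b>S1; S1-a>S1; S1-b>S2; S2-a>S2; S2-b>S2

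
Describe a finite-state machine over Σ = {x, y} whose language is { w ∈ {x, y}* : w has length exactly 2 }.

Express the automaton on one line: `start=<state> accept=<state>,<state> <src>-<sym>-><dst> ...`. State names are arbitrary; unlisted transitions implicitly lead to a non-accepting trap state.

start=A accept=C A-x->B A-y->B B-x->C B-y->C C-x->D C-y->D D-x->D D-y->D

We only need to distinguish lengths 0, 1, …, 2, and '>2'. Chain A → B → C → D on every symbol, with D looping. Accepting states: {C}.
With 4 states:
       x  y 
>  A   B  B 
   B   C  C 
 * C   D  D 
   D   D  D 
(> = start, * = accepting)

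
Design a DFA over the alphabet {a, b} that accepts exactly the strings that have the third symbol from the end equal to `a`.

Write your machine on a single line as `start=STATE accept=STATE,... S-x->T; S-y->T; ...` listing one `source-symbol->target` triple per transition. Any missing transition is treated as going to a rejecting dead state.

start=q0; accept=q7,q8,q9,q10; q0-a->q1; q0-b->q2; q1-a->q3; q1-b->q4; q2-a->q5; q2-b->q6; q3-a->q7; q3-b->q8; q4-a->q9; q4-b->q10; q5-a->q11; q5-b->q12; q6-a->q13; q6-b->q14; q7-a->q7; q7-b->q8; q8-a->q9; q8-b->q10; q9-a->q11; q9-b->q12; q10-a->q13; q10-b->q14; q11-a->q7; q11-b->q8; q12-a->q9; q12-b->q10; q13-a->q11; q13-b->q12; q14-a->q13; q14-b->q14

Because acceptance depends on a position counted from the end, the machine has to buffer the most recent 3 symbols. Make each state the string of the last up-to-3 symbols read; on input `x` shift the window left and append `x`. Accept when the buffered window has length 3 and begins with `a`.
A 15-state machine:
          a    b  
>  q0     q1   q2 
   q1     q3   q4 
   q2     q5   q6 
   q3     q7   q8 
   q4     q9  q10 
   q5    q11  q12 
   q6    q13  q14 
 * q7     q7   q8 
 * q8     q9  q10 
 * q9    q11  q12 
 * q10   q13  q14 
   q11    q7   q8 
   q12    q9  q10 
   q13   q11  q12 
   q14   q13  q14 
(> = start, * = accepting)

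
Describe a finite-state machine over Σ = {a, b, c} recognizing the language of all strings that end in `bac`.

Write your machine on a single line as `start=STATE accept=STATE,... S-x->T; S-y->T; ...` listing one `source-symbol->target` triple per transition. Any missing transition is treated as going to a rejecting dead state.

Remember how much of `bac` the current input suffix matches. State q0 means no match yet; q1 means the last symbol is `b`; q2 means the last 2 symbols are `ba`; q3 means the last 3 symbols are `bac`. Only q3 accepts. On a mismatch, fall back to the longest proper suffix that is still a prefix of `bac`.
A 4-state machine:
        a   b   c  
>  q0   q0  q1  q0 
   q1   q2  q1  q0 
   q2   q0  q1  q3 
 * q3   q0  q1  q0 
(> = start, * = accepting)

start=q0; accept=q3; q0-a->q0; q0-b->q1; q0-c->q0; q1-a->q2; q1-b->q1; q1-c->q0; q2-a->q0; q2-b->q1; q2-c->q3; q3-a->q0; q3-b->q1; q3-c->q0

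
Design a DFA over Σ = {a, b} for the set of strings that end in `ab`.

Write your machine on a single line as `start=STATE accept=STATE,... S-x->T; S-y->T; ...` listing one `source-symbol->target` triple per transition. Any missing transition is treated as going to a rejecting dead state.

start=q0; accept=q2; q0-a->q1; q0-b->q0; q1-a->q1; q1-b->q2; q2-a->q1; q2-b->q0

Remember how much of `ab` the current input suffix matches. State q0 means no match yet; q1 means the last symbol is `a`; q2 means the last 2 symbols are `ab`. Only q2 accepts. On a mismatch, fall back to the longest proper suffix that is still a prefix of `ab`.
With 3 states:
        a   b  
>  q0   q1  q0 
   q1   q1  q2 
 * q2   q1  q0 
(> = start, * = accepting)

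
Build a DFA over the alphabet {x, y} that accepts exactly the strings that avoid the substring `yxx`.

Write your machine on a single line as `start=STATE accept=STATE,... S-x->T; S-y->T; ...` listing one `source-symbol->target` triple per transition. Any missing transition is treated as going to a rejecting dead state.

This is the complement of 'contains `yxx`'. Use the same substring-matching states — A through D holding how much of `yxx` has just been matched — but flip the accepting set: everything except the trap D accepts.
4 states suffice.
       x  y 
>* A   A  B 
 * B   C  B 
 * C   D  B 
   D   D  D 
(> = start, * = accepting)

start=A; accept=A,B,C; A-x->A; A-y->B; B-x->C; B-y->B; C-x->D; C-y->B; D-x->D; D-y->D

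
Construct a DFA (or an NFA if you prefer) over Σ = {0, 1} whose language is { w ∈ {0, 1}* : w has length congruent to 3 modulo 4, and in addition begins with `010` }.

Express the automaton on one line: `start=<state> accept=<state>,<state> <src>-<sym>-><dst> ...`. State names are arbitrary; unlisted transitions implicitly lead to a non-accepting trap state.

start=A accept=E A-0->B A-1->C B-0->C B-1->D C-0->C C-1->C D-0->E D-1->C E-0->F E-1->F F-0->G F-1->G G-0->H G-1->H H-0->E H-1->E

Build one automaton per condition and run them in lockstep. The first has 4 states tracking the input length modulo 4; the second has 5 states tracking whether the input so far still matches the prefix `010`. A product state is a pair (one from each), accepting exactly when both do. After merging equivalent states the machine shrinks.
       0  1 
>  A   B  C 
   B   C  D 
   C   C  C 
   D   E  C 
 * E   F  F 
   F   G  G 
   G   H  H 
   H   E  E 
(> = start, * = accepting)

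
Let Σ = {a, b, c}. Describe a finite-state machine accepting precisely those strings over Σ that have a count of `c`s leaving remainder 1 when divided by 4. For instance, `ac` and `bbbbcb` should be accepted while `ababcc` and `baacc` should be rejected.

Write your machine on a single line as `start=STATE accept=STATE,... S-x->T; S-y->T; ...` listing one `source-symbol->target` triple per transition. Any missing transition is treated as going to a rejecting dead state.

start=q0; accept=q1; q0-a->q0; q0-b->q0; q0-c->q1; q1-a->q1; q1-b->q1; q1-c->q2; q2-a->q2; q2-b->q2; q2-c->q3; q3-a->q3; q3-b->q3; q3-c->q0

The only thing that matters is how many `c`s have appeared, reduced mod 4. Use one state per residue: q0 for 0, …, q3 for 3. Reading `c` moves to the next residue; anything else stays put. q1 is accepting.
        a   b   c  
>  q0   q0  q0  q1 
 * q1   q1  q1  q2 
   q2   q2  q2  q3 
   q3   q3  q3  q0 
(> = start, * = accepting)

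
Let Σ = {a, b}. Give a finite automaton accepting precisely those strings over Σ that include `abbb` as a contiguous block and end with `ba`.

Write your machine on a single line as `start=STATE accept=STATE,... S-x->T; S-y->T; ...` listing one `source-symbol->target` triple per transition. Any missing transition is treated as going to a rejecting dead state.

Build one automaton per condition and run them in lockstep. One (5 states) tracks whether and how much of `abbb` has been seen; the other (3 states) tracks how much of the suffix `ba` has currently been matched. Each combined state is a pair, one component from each; accept when both components accept. Equivalent product states are then merged.
A 7-state machine:
        a   b  
>  s0   s1  s0 
   s1   s1  s2 
   s2   s1  s3 
   s3   s1  s4 
   s4   s5  s4 
 * s5   s6  s4 
   s6   s6  s4 
(> = start, * = accepting)

start=s0; accept=s5; s0-a->s1; s0-b->s0; s1-a->s1; s1-b->s2; s2-a->s1; s2-b->s3; s3-a->s1; s3-b->s4; s4-a->s5; s4-b->s4; s5-a->s6; s5-b->s4; s6-a->s6; s6-b->s4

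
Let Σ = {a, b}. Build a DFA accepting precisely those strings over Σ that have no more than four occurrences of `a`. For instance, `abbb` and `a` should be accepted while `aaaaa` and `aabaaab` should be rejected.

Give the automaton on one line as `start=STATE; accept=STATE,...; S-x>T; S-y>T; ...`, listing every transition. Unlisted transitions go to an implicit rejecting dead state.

start=q0; accept=q0,q1,q2,q3,q4; q0-a>q1; q0-b>q0; q1-a>q2; q1-b>q1; q2-a>q3; q2-b>q2; q3-a>q4; q3-b>q3; q4-a>q5; q4-b>q4; q5-a>q5; q5-b>q5

Count `a`s, saturating at 5: states q0 through q4 mean 0 through 4 `a`s seen; q5 means more than 4. Each `a` increments (capped at q5); other symbols loop. Accept from {q0, q1, q2, q3, q4}.
A 6-state machine:
        a   b  
>* q0   q1  q0 
 * q1   q2  q1 
 * q2   q3  q2 
 * q3   q4  q3 
 * q4   q5  q4 
   q5   q5  q5 
(> = start, * = accepting)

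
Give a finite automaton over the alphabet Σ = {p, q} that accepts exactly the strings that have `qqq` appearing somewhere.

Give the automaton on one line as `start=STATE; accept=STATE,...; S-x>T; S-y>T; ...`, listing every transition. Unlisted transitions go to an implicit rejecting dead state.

Track how much of `qqq` has been matched so far: state A is no progress, D is the absorbing accept state reached once `qqq` has occurred. Intermediate states record partial matches; on a mismatch, fall back to the longest reusable overlap.
A 4-state machine:
       p  q 
>  A   A  B 
   B   A  C 
   C   A  D 
 * D   D  D 
(> = start, * = accepting)

start=A; accept=D; A-p>A; A-q>B; B-p>A; B-q>C; C-p>A; C-q>D; D-p>D; D-q>D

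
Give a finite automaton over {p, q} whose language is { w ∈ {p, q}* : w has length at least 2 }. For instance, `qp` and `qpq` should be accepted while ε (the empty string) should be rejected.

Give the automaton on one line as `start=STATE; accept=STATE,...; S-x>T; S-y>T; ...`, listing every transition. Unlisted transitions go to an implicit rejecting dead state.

We only need to distinguish lengths 0, 1, …, 2, and '>2'. Chain s0 → s1 → s2 → s3 on every symbol, with s3 looping. Accepting states: {s2, s3}.
4 states suffice.
        p   q  
>  s0   s1  s1 
   s1   s2  s2 
 * s2   s3  s3 
 * s3   s3  s3 
(> = start, * = accepting)

start=s0; accept=s2,s3; s0-p>s1; s0-q>s1; s1-p>s2; s1-q>s2; s2-p>s3; s2-q>s3; s3-p>s3; s3-q>s3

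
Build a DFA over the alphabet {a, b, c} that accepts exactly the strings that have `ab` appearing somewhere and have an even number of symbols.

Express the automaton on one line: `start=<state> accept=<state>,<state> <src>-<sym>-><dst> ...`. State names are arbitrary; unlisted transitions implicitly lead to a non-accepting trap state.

start=s0 accept=s4 s0-a->s1 s0-b->s2 s0-c->s2 s1-a->s3 s1-b->s4 s1-c->s0 s2-a->s3 s2-b->s0 s2-c->s0 s3-a->s1 s3-b->s5 s3-c->s2 s4-a->s5 s4-b->s5 s4-c->s5 s5-a->s4 s5-b->s4 s5-c->s4

Handle the two conditions separately and then intersect. The first has 3 states tracking whether and how much of `ab` has been seen; the second has 2 states tracking the input length modulo 2. A product state is a pair (one from each), accepting exactly when both do.
        a   b   c  
>  s0   s1  s2  s2 
   s1   s3  s4  s0 
   s2   s3  s0  s0 
   s3   s1  s5  s2 
 * s4   s5  s5  s5 
   s5   s4  s4  s4 
(> = start, * = accepting)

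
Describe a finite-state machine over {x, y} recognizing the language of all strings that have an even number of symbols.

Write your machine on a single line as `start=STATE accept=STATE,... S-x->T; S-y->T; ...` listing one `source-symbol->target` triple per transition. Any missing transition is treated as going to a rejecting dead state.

Count input length modulo 2: every symbol advances one step around the cycle q0 → q1 → q0. Accept at q0.
With 2 states:
        x   y  
>* q0   q1  q1 
   q1   q0  q0 
(> = start, * = accepting)

start=q0; accept=q0; q0-x->q1; q0-y->q1; q1-x->q0; q1-y->q0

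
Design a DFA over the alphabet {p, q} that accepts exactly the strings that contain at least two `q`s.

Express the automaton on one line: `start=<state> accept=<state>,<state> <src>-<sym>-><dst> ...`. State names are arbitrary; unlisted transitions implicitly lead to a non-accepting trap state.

Only the number of `q`s matters, and only up to 3. Make a chain s0 → s1 → s2 → s3 advanced by each `q` (with s3 absorbing); every other symbol self-loops. The accepting set is {s2, s3}.
With 4 states:
        p   q  
>  s0   s0  s1 
   s1   s1  s2 
 * s2   s2  s3 
 * s3   s3  s3 
(> = start, * = accepting)

start=s0 accept=s2,s3 s0-p->s0 s0-q->s1 s1-p->s1 s1-q->s2 s2-p->s2 s2-q->s3 s3-p->s3 s3-q->s3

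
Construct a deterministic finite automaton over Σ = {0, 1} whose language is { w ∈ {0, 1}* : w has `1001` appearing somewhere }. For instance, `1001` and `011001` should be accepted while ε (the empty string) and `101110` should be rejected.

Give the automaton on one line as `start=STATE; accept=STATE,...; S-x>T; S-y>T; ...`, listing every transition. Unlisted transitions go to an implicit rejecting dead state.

Track how much of `1001` has been matched so far: state s0 is no progress, s4 is the absorbing accept state reached once `1001` has occurred. Intermediate states record partial matches; on a mismatch, fall back to the longest reusable overlap.
5 states suffice.
        0   1  
>  s0   s0  s1 
   s1   s2  s1 
   s2   s3  s1 
   s3   s0  s4 
 * s4   s4  s4 
(> = start, * = accepting)

start=s0; accept=s4; s0-0>s0; s0-1>s1; s1-0>s2; s1-1>s1; s2-0>s3; s2-1>s1; s3-0>s0; s3-1>s4; s4-0>s4; s4-1>s4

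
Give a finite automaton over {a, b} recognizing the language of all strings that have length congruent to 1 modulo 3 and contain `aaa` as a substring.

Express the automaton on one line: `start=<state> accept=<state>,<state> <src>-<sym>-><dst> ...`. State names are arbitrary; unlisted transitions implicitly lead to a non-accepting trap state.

start=s0 accept=s9 s0-a->s1 s0-b->s2 s1-a->s3 s1-b->s4 s2-a->s5 s2-b->s4 s3-a->s6 s3-b->s0 s4-a->s7 s4-b->s0 s5-a->s8 s5-b->s0 s6-a->s9 s6-b->s9 s7-a->s10 s7-b->s2 s8-a->s9 s8-b->s2 s9-a->s11 s9-b->s11 s10-a->s11 s10-b->s4 s11-a->s6 s11-b->s6

Run two small machines in parallel and take their product. One (3 states) tracks the input length modulo 3; the other (4 states) tracks whether and how much of `aaa` has been seen. Each combined state is a pair, one component from each; accept when both components accept.
          a    b  
>  s0     s1   s2 
   s1     s3   s4 
   s2     s5   s4 
   s3     s6   s0 
   s4     s7   s0 
   s5     s8   s0 
   s6     s9   s9 
   s7    s10   s2 
   s8     s9   s2 
 * s9    s11  s11 
   s10   s11   s4 
   s11    s6   s6 
(> = start, * = accepting)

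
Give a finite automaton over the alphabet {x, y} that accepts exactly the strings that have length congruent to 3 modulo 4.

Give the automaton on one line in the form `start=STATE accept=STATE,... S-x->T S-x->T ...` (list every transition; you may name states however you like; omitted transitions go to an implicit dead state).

Count input length modulo 4: every symbol advances one step around the cycle q0 → q1 → q2 → q3 → q0. Accept at q3.
        x   y  
>  q0   q1  q1 
   q1   q2  q2 
   q2   q3  q3 
 * q3   q0  q0 
(> = start, * = accepting)

start=q0 accept=q3 q0-x->q1 q0-y->q1 q1-x->q2 q1-y->q2 q2-x->q3 q2-y->q3 q3-x->q0 q3-y->q0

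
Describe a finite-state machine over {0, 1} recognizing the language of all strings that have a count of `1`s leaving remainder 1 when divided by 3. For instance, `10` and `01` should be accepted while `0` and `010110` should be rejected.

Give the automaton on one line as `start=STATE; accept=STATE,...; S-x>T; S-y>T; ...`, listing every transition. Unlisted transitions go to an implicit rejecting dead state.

Keep the running count of `1`s modulo 3: each `1` advances along the cycle q0 → q1 → q2 → q0 while other symbols loop. Accept at q1.
        0   1  
>  q0   q0  q1 
 * q1   q1  q2 
   q2   q2  q0 
(> = start, * = accepting)

start=q0; accept=q1; q0-0>q0; q0-1>q1; q1-0>q1; q1-1>q2; q2-0>q2; q2-1>q0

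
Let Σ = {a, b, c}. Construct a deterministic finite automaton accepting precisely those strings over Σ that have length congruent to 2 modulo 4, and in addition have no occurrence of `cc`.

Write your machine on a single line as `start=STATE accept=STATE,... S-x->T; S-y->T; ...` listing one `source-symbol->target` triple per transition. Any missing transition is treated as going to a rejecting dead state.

Run two small machines in parallel and take their product. One (4 states) tracks the input length modulo 4; the other (3 states) tracks partial matches of the forbidden pattern `cc`. Each combined state is a pair, one component from each; accept when both components accept. After merging equivalent states the machine shrinks.
        a   b   c  
>  S0   S1  S1  S2 
   S1   S3  S3  S4 
   S2   S3  S3  S5 
 * S3   S6  S6  S7 
 * S4   S6  S6  S5 
   S5   S5  S5  S5 
   S6   S0  S0  S8 
   S7   S0  S0  S5 
   S8   S1  S1  S5 
(> = start, * = accepting)

start=S0; accept=S3,S4; S0-a->S1; S0-b->S1; S0-c->S2; S1-a->S3; S1-b->S3; S1-c->S4; S2-a->S3; S2-b->S3; S2-c->S5; S3-a->S6; S3-b->S6; S3-c->S7; S4-a->S6; S4-b->S6; S4-c->S5; S5-a->S5; S5-b->S5; S5-c->S5; S6-a->S0; S6-b->S0; S6-c->S8; S7-a->S0; S7-b->S0; S7-c->S5; S8-a->S1; S8-b->S1; S8-c->S5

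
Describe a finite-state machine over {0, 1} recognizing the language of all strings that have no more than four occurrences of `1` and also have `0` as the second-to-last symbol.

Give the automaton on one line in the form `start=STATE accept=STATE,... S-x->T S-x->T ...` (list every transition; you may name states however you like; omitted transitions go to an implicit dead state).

Run two small machines in parallel and take their product. The first has 6 states tracking the count of `1`s, saturating at 5; the second has 7 states tracking the last 2 symbols read. A product state is a pair (one from each), accepting exactly when both do. After merging equivalent states the machine shrinks.
20 states suffice.
          0    1  
>  q0     q1   q2 
   q1     q3   q4 
   q2     q5   q6 
 * q3     q3   q4 
 * q4     q5   q6 
   q5     q7   q8 
   q6     q9  q10 
 * q7     q7   q8 
 * q8     q9  q10 
   q9    q11  q12 
   q10   q13  q14 
 * q11   q11  q12 
 * q12   q13  q14 
   q13   q15  q16 
   q14   q17  q18 
 * q15   q15  q16 
 * q16   q17  q18 
   q17   q19  q18 
   q18   q18  q18 
 * q19   q19  q18 
(> = start, * = accepting)

start=q0 accept=q3,q4,q7,q8,q11,q12,q15,q16,q19 q0-0->q1 q0-1->q2 q1-0->q3 q1-1->q4 q2-0->q5 q2-1->q6 q3-0->q3 q3-1->q4 q4-0->q5 q4-1->q6 q5-0->q7 q5-1->q8 q6-0->q9 q6-1->q10 q7-0->q7 q7-1->q8 q8-0->q9 q8-1->q10 q9-0->q11 q9-1->q12 q10-0->q13 q10-1->q14 q11-0->q11 q11-1->q12 q12-0->q13 q12-1->q14 q13-0->q15 q13-1->q16 q14-0->q17 q14-1->q18 q15-0->q15 q15-1->q16 q16-0->q17 q16-1->q18 q17-0->q19 q17-1->q18 q18-0->q18 q18-1->q18 q19-0->q19 q19-1->q18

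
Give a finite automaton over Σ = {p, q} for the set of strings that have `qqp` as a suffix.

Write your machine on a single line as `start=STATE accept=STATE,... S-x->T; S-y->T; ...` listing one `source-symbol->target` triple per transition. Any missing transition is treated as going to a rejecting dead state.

Remember how much of `qqp` the current input suffix matches. State S0 means no match yet; S1 means the last symbol is `q`; S2 means the last 2 symbols are `qq`; S3 means the last 3 symbols are `qqp`. Only S3 accepts. On a mismatch, fall back to the longest proper suffix that is still a prefix of `qqp`.
4 states suffice.
        p   q  
>  S0   S0  S1 
   S1   S0  S2 
   S2   S3  S2 
 * S3   S0  S1 
(> = start, * = accepting)

start=S0; accept=S3; S0-p->S0; S0-q->S1; S1-p->S0; S1-q->S2; S2-p->S3; S2-q->S2; S3-p->S0; S3-q->S1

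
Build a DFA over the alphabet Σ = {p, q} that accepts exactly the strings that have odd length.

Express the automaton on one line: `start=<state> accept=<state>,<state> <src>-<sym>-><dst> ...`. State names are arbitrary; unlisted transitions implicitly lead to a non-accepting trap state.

start=s0 accept=s1 s0-p->s1 s0-q->s1 s1-p->s0 s1-q->s0

Only the length mod 2 matters, so use a 2-cycle: from any state, every input symbol moves to the next state, wrapping s1 back to s0. Mark s1 accepting.
        p   q  
>  s0   s1  s1 
 * s1   s0  s0 
(> = start, * = accepting)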